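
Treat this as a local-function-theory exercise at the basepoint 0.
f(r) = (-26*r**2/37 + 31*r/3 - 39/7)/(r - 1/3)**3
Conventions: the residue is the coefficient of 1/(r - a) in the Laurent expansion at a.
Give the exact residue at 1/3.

At the order-3 pole 1/3 set g(r) = (r - (1/3))^3*f(r) = -26*r**2/37 + 31*r/3 - 39/7.
Order-3 pole: residue = g''(a)/2; g''(1/3) = -52/37, so the residue is -26/37.

The residue is -26/37.


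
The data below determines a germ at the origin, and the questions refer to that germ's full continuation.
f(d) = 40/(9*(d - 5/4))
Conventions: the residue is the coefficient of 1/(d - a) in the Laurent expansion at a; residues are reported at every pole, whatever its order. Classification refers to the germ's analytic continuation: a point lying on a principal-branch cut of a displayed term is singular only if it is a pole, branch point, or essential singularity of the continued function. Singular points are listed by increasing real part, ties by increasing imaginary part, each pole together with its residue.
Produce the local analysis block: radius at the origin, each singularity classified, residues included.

Radius of convergence at 0: 5/4.
At 5/4: a pole of order 1; residue 40/9.

Denominator factor (d - 5/4): pole of order 1 at 5/4, modulus 5/4.
The radius of convergence is the smallest modulus among the singular points: 5/4.
At the order-1 pole 5/4 set g(d) = (d - (5/4))*f(d) = 40/9.
Simple pole: residue = g(a) at a = 5/4, which is 40/9.


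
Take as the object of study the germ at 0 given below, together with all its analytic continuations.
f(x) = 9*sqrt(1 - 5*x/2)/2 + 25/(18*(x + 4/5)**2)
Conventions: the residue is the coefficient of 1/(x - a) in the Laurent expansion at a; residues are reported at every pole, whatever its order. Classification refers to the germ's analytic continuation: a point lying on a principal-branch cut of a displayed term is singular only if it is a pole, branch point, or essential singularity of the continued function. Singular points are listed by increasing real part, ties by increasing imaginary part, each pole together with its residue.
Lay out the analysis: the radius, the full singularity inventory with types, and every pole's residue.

Denominator factor (x + 4/5)^2: pole of order 2 at -4/5, modulus 4/5.
Branch term (9/2)*sqrt(1 - x/(2/5)): its argument vanishes at x = 2/5, a square-root branch point, modulus 2/5.
The radius of convergence is the smallest modulus among the singular points: 2/5.
The branch term is analytic at -4/5 and contributes nothing to the residue; only the rational part matters.
At the order-2 pole -4/5 set g(x) = (x - (-4/5))^2*(rational part) = 25/18.
Order-2 pole: residue = g'(a); g'(-4/5) = 0, so the residue is 0.
List the singular points by increasing real part (a conjugate pair: the negative imaginary part first).

Radius of convergence at 0: 2/5.
At -4/5: a pole of order 2; residue 0.
At 2/5: an algebraic (square-root) branch point.


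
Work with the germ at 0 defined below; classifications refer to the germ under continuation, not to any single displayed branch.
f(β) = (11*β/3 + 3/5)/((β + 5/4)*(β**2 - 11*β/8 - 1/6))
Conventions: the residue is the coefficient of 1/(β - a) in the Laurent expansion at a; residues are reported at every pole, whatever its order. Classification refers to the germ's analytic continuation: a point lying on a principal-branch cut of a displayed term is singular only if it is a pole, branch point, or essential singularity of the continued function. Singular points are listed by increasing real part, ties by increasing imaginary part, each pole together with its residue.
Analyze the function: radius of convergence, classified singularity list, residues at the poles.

Radius of convergence at 0: -11/16 + (1/48)*sqrt(1473).
At -5/4: a pole of order 1; residue -1912/1495.
At 11/16 - (1/48)*sqrt(1473): a pole of order 1; residue 956/1495 - (42652/2202135)*sqrt(1473).
At 11/16 + (1/48)*sqrt(1473): a pole of order 1; residue 956/1495 + (42652/2202135)*sqrt(1473).

Denominator factor (β**2 - 11*β/8 - 1/6): discriminant 491/192, real irrational roots 11/16 + (1/48)*sqrt(1473) and 11/16 - (1/48)*sqrt(1473); poles of order 1, moduli 11/16 + (1/48)*sqrt(1473) and -11/16 + (1/48)*sqrt(1473).
Denominator factor (β + 5/4): pole of order 1 at -5/4, modulus 5/4.
The radius of convergence is the smallest modulus among the singular points: -11/16 + (1/48)*sqrt(1473).
At the order-1 pole -5/4 set g(β) = (β - (-5/4))*f(β) = (11*β/3 + 3/5)/(β**2 - 11*β/8 - 1/6).
Simple pole: residue = g(a) at a = -5/4, which is -1912/1495.
The factor β**2 - 11*β/8 - 1/6 splits as (β - a)(β - a') with a = 11/16 - (1/48)*sqrt(1473), a' = 11/16 + (1/48)*sqrt(1473). At the order-1 pole a set g(β) = (β - a)*f(β) = [(11*β/3 + 3/5)/(β + 5/4)] / (β - a').
Simple pole: residue = g(a) at a = 11/16 - (1/48)*sqrt(1473), which is 956/1495 - (42652/2202135)*sqrt(1473).
The factor β**2 - 11*β/8 - 1/6 splits as (β - a)(β - a') with a = 11/16 + (1/48)*sqrt(1473), a' = 11/16 - (1/48)*sqrt(1473). At the order-1 pole a set g(β) = (β - a)*f(β) = [(11*β/3 + 3/5)/(β + 5/4)] / (β - a').
Simple pole: residue = g(a) at a = 11/16 + (1/48)*sqrt(1473), which is 956/1495 + (42652/2202135)*sqrt(1473).
List the singular points by increasing real part (a conjugate pair: the negative imaginary part first).


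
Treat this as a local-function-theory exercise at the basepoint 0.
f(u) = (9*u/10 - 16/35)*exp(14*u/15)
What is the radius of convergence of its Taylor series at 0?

The factor exp(14*u/15) is entire and contributes no finite singular point.
The polynomial part has no poles.
No finite singular points: the Taylor series at 0 converges everywhere.

The radius of convergence is infinite.


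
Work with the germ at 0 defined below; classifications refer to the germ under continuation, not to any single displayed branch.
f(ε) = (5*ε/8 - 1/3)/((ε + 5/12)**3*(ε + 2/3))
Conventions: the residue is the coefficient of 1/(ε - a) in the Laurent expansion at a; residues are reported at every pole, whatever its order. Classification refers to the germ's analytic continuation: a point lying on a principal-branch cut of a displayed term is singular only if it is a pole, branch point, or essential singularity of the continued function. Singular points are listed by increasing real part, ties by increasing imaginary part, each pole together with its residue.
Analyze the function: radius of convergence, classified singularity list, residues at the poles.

Radius of convergence at 0: 5/12.
At -2/3: a pole of order 1; residue 48.
At -5/12: a pole of order 3; residue -48.

Denominator factor (ε + 5/12)^3: pole of order 3 at -5/12, modulus 5/12.
Denominator factor (ε + 2/3): pole of order 1 at -2/3, modulus 2/3.
The radius of convergence is the smallest modulus among the singular points: 5/12.
At the order-1 pole -2/3 set g(ε) = (ε - (-2/3))*f(ε) = (5*ε/8 - 1/3)/(ε + 5/12)**3.
Simple pole: residue = g(a) at a = -2/3, which is 48.
At the order-3 pole -5/12 set g(ε) = (ε - (-5/12))^3*f(ε) = (5*ε/8 - 1/3)/(ε + 2/3).
Order-3 pole: residue = g''(a)/2; g''(-5/12) = -96, so the residue is -48.
List the singular points by increasing real part (a conjugate pair: the negative imaginary part first).


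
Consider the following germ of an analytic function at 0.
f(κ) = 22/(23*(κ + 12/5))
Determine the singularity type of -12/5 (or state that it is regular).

The denominator factor κ + 12/5 vanishes at -12/5 and appears to the power 1; the numerator there equals 22/23, nonzero, and no other factor vanishes.
Hence a pole whose order is the multiplicity, 1.

The point is a pole of order 1.


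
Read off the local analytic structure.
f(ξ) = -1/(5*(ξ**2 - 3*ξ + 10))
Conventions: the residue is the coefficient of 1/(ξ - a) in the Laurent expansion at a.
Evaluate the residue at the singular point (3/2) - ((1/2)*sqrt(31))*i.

The residue is -((1/155)*sqrt(31))*i.

The factor ξ**2 - 3*ξ + 10 splits as (ξ - a)(ξ - a') with a = (3/2) - ((1/2)*sqrt(31))*i, a' = (3/2) + ((1/2)*sqrt(31))*i. At the order-1 pole a set g(ξ) = (ξ - a)*f(ξ) = [-1/5] / (ξ - a').
Simple pole: residue = g(a) at a = (3/2) - ((1/2)*sqrt(31))*i, which is -((1/155)*sqrt(31))*i.


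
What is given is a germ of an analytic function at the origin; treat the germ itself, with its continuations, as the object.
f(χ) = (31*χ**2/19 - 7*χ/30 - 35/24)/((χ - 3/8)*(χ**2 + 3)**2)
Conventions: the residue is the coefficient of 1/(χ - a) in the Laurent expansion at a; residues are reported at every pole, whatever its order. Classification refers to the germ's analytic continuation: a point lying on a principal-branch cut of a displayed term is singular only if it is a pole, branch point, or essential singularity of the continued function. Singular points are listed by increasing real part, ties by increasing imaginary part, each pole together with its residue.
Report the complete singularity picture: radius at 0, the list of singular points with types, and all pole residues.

Radius of convergence at 0: 3/8.
At -(sqrt(3))*i: a pole of order 2; residue (768352/11514285) + ((1069519/46057140)*sqrt(3))*i.
At (sqrt(3))*i: a pole of order 2; residue (768352/11514285) - ((1069519/46057140)*sqrt(3))*i.
At 3/8: a pole of order 1; residue -1536704/11514285.


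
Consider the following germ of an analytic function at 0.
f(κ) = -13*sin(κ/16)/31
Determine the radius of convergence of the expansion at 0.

The factor sin(κ/16) is entire and contributes no finite singular point.
The polynomial part has no poles.
No finite singular points: the Taylor series at 0 converges everywhere.

The radius of convergence is infinite.


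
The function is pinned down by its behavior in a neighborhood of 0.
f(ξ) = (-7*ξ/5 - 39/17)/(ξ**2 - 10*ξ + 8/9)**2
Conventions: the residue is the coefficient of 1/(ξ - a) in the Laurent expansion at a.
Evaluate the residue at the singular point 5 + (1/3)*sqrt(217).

The residue is (2133/1601026)*sqrt(217).

The factor ξ**2 - 10*ξ + 8/9 splits as (ξ - a)(ξ - a') with a = 5 + (1/3)*sqrt(217), a' = 5 - (1/3)*sqrt(217). At the order-2 pole a set g(ξ) = (ξ - a)^2*f(ξ) = [-7*ξ/5 - 39/17] / (ξ - a')^2.
Order-2 pole: residue = g'(a); g'(5 + (1/3)*sqrt(217)) = (2133/1601026)*sqrt(217), so the residue is (2133/1601026)*sqrt(217).


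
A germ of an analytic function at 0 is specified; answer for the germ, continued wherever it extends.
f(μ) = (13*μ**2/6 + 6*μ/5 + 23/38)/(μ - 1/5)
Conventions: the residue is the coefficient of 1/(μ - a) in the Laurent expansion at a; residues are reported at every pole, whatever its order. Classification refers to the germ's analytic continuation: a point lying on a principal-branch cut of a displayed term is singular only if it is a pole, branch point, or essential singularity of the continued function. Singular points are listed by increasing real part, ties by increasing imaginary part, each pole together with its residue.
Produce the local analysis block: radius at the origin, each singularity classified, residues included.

Radius of convergence at 0: 1/5.
At 1/5: a pole of order 1; residue 1328/1425.

Denominator factor (μ - 1/5): pole of order 1 at 1/5, modulus 1/5.
The radius of convergence is the smallest modulus among the singular points: 1/5.
At the order-1 pole 1/5 set g(μ) = (μ - (1/5))*f(μ) = 13*μ**2/6 + 6*μ/5 + 23/38.
Simple pole: residue = g(a) at a = 1/5, which is 1328/1425.


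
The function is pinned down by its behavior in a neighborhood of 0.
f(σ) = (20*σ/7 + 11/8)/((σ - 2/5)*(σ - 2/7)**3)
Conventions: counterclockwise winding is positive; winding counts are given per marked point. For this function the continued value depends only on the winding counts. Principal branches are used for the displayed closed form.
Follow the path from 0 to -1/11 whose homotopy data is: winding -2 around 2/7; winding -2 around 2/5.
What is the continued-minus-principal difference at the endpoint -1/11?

The function is rational, hence single-valued: continuing it around any pole returns the same value, so the difference is 0.

Continued minus principal equals 0.


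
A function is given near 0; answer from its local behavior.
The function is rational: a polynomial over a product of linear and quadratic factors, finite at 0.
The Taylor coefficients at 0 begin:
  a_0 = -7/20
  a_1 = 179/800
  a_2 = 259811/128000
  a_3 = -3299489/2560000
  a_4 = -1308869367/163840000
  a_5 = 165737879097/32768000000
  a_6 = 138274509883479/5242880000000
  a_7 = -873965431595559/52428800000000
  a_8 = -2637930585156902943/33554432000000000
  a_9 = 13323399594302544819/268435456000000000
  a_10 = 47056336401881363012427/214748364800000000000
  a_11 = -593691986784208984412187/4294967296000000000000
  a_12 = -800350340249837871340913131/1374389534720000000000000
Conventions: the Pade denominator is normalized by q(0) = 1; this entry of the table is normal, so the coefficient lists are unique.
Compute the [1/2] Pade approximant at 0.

The Pade approximant has numerator coefficients [-7/20, 584463/2595788]; denominator coefficients [1, -104441/25957880, 24075541323/4153260800].


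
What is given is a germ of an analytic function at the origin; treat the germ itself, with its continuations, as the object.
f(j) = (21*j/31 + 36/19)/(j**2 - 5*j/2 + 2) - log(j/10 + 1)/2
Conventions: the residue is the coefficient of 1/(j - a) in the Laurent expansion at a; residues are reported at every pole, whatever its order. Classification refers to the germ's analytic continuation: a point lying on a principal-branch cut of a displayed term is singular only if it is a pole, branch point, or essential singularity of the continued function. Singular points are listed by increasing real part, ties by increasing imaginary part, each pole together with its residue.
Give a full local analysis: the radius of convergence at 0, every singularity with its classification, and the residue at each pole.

Radius of convergence at 0: sqrt(2).
At -10: a logarithmic branch point.
At (5/4) - ((1/4)*sqrt(7))*i: a pole of order 1; residue (21/62) + ((6459/8246)*sqrt(7))*i.
At (5/4) + ((1/4)*sqrt(7))*i: a pole of order 1; residue (21/62) - ((6459/8246)*sqrt(7))*i.

Denominator factor (j**2 - 5*j/2 + 2): discriminant -7/4, complex-conjugate roots (5/4) + ((1/4)*sqrt(7))*i and (5/4) - ((1/4)*sqrt(7))*i; poles of order 1, moduli sqrt(2) and sqrt(2).
Branch term (-1/2)*log(1 - j/(-10)): its argument vanishes at j = -10, a logarithmic branch point, modulus 10.
The radius of convergence is the smallest modulus among the singular points: sqrt(2).
The branch term is analytic at (5/4) - ((1/4)*sqrt(7))*i and contributes nothing to the residue; only the rational part matters.
The factor j**2 - 5*j/2 + 2 splits as (j - a)(j - a') with a = (5/4) - ((1/4)*sqrt(7))*i, a' = (5/4) + ((1/4)*sqrt(7))*i. At the order-1 pole a set g(j) = (j - a)*(rational part) = [21*j/31 + 36/19] / (j - a').
Simple pole: residue = g(a) at a = (5/4) - ((1/4)*sqrt(7))*i, which is (21/62) + ((6459/8246)*sqrt(7))*i.
The branch term is analytic at (5/4) + ((1/4)*sqrt(7))*i and contributes nothing to the residue; only the rational part matters.
The factor j**2 - 5*j/2 + 2 splits as (j - a)(j - a') with a = (5/4) + ((1/4)*sqrt(7))*i, a' = (5/4) - ((1/4)*sqrt(7))*i. At the order-1 pole a set g(j) = (j - a)*(rational part) = [21*j/31 + 36/19] / (j - a').
Simple pole: residue = g(a) at a = (5/4) + ((1/4)*sqrt(7))*i, which is (21/62) - ((6459/8246)*sqrt(7))*i.
List the singular points by increasing real part (a conjugate pair: the negative imaginary part first).


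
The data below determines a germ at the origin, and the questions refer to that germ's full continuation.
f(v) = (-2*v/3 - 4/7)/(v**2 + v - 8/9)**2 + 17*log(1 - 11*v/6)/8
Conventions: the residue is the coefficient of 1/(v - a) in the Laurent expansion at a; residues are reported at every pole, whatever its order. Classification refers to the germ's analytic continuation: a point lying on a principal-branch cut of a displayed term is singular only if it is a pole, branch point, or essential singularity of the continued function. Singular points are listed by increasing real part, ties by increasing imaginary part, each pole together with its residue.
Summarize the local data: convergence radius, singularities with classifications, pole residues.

Denominator factor (v**2 + v - 8/9)^2: discriminant 41/9, real irrational roots -1/2 + (1/6)*sqrt(41) and -1/2 - (1/6)*sqrt(41); poles of order 2, moduli -1/2 + (1/6)*sqrt(41) and 1/2 + (1/6)*sqrt(41).
Branch term (17/8)*log(1 - v/(6/11)): its argument vanishes at v = 6/11, a logarithmic branch point, modulus 6/11.
The radius of convergence is the smallest modulus among the singular points: 6/11.
The branch term is analytic at -1/2 - (1/6)*sqrt(41) and contributes nothing to the residue; only the rational part matters.
The factor v**2 + v - 8/9 splits as (v - a)(v - a') with a = -1/2 - (1/6)*sqrt(41), a' = -1/2 + (1/6)*sqrt(41). At the order-2 pole a set g(v) = (v - a)^2*(rational part) = [-2*v/3 - 4/7] / (v - a')^2.
Order-2 pole: residue = g'(a); g'(-1/2 - (1/6)*sqrt(41)) = -(90/11767)*sqrt(41), so the residue is -(90/11767)*sqrt(41).
The branch term is analytic at -1/2 + (1/6)*sqrt(41) and contributes nothing to the residue; only the rational part matters.
The factor v**2 + v - 8/9 splits as (v - a)(v - a') with a = -1/2 + (1/6)*sqrt(41), a' = -1/2 - (1/6)*sqrt(41). At the order-2 pole a set g(v) = (v - a)^2*(rational part) = [-2*v/3 - 4/7] / (v - a')^2.
Order-2 pole: residue = g'(a); g'(-1/2 + (1/6)*sqrt(41)) = (90/11767)*sqrt(41), so the residue is (90/11767)*sqrt(41).
List the singular points by increasing real part (a conjugate pair: the negative imaginary part first).

Radius of convergence at 0: 6/11.
At -1/2 - (1/6)*sqrt(41): a pole of order 2; residue -(90/11767)*sqrt(41).
At 6/11: a logarithmic branch point.
At -1/2 + (1/6)*sqrt(41): a pole of order 2; residue (90/11767)*sqrt(41).


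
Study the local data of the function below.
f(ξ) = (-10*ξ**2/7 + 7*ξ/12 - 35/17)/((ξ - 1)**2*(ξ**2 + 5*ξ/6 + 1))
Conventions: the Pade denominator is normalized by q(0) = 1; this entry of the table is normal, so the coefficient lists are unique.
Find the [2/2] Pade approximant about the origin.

The Pade approximant has numerator coefficients [-35/17, -312296117/26839668, 193972279691/19915033656]; denominator coefficients [1, 1882034/394701, -288235515/27892204].

Taylor coefficients needed (expand at 0): a_0 = -35/17, a_1 = -371/204, a_2 = -24539/8568, a_3 = -37727/7344, a_4 = -1573559/308448.
Write the denominator as Q(ξ) = 1 + q1*ξ + q2*ξ^2. Requiring Q*f - P = O(ξ^5) with deg P <= 2 kills the coefficients of ξ^3..ξ^4 in Q*f:
  ξ^3: a_3 + q1*a_2 + q2*a_1 = 0, i.e. -37727/7344 + (-24539/8568)*q1 + (-371/204)*q2 = 0.
  ξ^4: a_4 + q1*a_3 + q2*a_2 = 0, i.e. -1573559/308448 + (-37727/7344)*q1 + (-24539/8568)*q2 = 0.
Solving this linear system: q1 = 1882034/394701, q2 = -288235515/27892204.
The numerator is Q*f truncated at degree 2: P0 = a_0 = -35/17; P1 = a_1 + q1*a_0 = -312296117/26839668; P2 = a_2 + q1*a_1 + q2*a_0 = 193972279691/19915033656.


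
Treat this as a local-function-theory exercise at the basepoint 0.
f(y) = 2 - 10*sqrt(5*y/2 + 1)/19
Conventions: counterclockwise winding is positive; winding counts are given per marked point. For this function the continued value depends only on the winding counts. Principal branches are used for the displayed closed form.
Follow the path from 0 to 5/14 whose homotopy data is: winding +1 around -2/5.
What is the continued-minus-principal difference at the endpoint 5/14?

The rational part is single-valued and drops out of the difference; each branch term changes only by its own monodromy.
(-10/19)*sqrt(1 - y/(-2/5)): winding +1 is odd, the square root flips sign, contributing -2*(-10/19)*sqrt(1 - (5/14)/(-2/5)) = -2*(-10/19)*sqrt(53/28) = (10/133)*sqrt(371).
Summing the contributions at y = 5/14 gives (10/133)*sqrt(371).

Continued minus principal equals (10/133)*sqrt(371).


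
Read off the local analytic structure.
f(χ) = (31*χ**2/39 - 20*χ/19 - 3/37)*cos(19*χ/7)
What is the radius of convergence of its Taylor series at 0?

The radius of convergence is infinite.

The factor cos(19*χ/7) is entire and contributes no finite singular point.
The polynomial part has no poles.
No finite singular points: the Taylor series at 0 converges everywhere.


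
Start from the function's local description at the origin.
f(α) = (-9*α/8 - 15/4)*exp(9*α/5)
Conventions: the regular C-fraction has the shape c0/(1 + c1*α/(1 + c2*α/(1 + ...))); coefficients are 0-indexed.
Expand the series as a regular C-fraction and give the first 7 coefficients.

The regular C-fraction coefficients are [-15/4, -21/10, 15/14, -297/875, 987/2750, -102/517, 6831/31960].

Taylor coefficients (expand at 0): a_0 = -15/4, a_1 = -63/8, a_2 = -81/10, a_3 = -2187/400, a_4 = -2187/800, a_5 = -216513/200000, a_6 = -177147/500000.
c0 = a_0 = -15/4. Peel one level at a time: if S = 1 + c*α/S' with S'(0) = 1, then c is the α-coefficient of S and S' = c*α/(S - 1).
S_1 = c0/f = 1 + (-21/10)*α + (9/4)*α^2 + ...; c1 = -21/10.
S_2 = c1*α/(S_1 - 1) = 1 + (15/14)*α + (891/2450)*α^2 + ...; c2 = 15/14.
S_3 = c2*α/(S_2 - 1) = 1 + (-297/875)*α + (3807/31250)*α^2 + ...; c3 = -297/875.
S_4 = c3*α/(S_3 - 1) = 1 + (987/2750)*α + (1071/15125)*α^2 + ...; c4 = 987/2750.
S_5 = c4*α/(S_4 - 1) = 1 + (-102/517)*α + (1863/44180)*α^2 + ...; c5 = -102/517.
S_6 = c5*α/(S_5 - 1) = 1 + (6831/31960)*α + ...; c6 = 6831/31960.


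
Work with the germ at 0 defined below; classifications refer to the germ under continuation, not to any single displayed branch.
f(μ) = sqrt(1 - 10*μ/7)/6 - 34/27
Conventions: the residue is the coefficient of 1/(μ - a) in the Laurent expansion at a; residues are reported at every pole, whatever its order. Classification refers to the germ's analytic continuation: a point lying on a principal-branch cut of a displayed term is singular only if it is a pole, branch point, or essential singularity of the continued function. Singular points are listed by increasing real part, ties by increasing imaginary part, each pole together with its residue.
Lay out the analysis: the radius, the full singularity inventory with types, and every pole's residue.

Branch term (1/6)*sqrt(1 - μ/(7/10)): its argument vanishes at μ = 7/10, a square-root branch point, modulus 7/10.
The radius of convergence is the smallest modulus among the singular points: 7/10.

Radius of convergence at 0: 7/10.
At 7/10: an algebraic (square-root) branch point.


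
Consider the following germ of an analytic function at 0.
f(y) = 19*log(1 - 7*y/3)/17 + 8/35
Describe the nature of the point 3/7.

The point is a logarithmic branch point.

The term (19/17)*log(1 - y/(3/7)) has argument 1 - 3/7/(3/7) = 0 at 3/7: a logarithmic (infinitely-sheeted) branch point; the remaining terms are analytic or single-valued there.


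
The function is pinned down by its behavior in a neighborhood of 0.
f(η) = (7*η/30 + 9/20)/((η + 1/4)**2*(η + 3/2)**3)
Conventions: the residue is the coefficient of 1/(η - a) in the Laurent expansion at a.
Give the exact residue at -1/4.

The residue is -3392/9375.

At the order-2 pole -1/4 set g(η) = (η - (-1/4))^2*f(η) = (7*η/30 + 9/20)/(η + 3/2)**3.
Order-2 pole: residue = g'(a); g'(-1/4) = -3392/9375, so the residue is -3392/9375.


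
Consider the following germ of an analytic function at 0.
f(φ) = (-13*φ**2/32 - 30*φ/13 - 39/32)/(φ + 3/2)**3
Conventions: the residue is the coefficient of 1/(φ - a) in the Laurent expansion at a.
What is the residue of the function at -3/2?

At the order-3 pole -3/2 set g(φ) = (φ - (-3/2))^3*f(φ) = -13*φ**2/32 - 30*φ/13 - 39/32.
Order-3 pole: residue = g''(a)/2; g''(-3/2) = -13/16, so the residue is -13/32.

The residue is -13/32.


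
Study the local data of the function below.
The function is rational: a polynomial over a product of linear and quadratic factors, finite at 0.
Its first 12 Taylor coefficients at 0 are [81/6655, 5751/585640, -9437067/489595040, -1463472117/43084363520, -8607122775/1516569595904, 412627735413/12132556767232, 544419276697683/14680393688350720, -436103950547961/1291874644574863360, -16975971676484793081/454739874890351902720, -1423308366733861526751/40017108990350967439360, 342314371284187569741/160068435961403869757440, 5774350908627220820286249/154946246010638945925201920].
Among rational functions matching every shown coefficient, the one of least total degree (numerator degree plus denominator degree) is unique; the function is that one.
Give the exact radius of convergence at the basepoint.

The radius of convergence is 1.

No rational of total degree below 10 reproduces all 12 coefficients; solving the [2/8] Pade equations on them gives f(τ) = (-3*τ**2/19 - 6*τ/11 + 3/5)/((τ**2 - τ + 1)*(τ**2 - 7*τ/8 + 11/3)**3), whose expansion matches every shown term.
Denominator factor (τ**2 - τ + 1): discriminant -3, complex-conjugate roots (1/2) + ((1/2)*sqrt(3))*i and (1/2) - ((1/2)*sqrt(3))*i; poles of order 1, moduli 1 and 1.
Denominator factor (τ**2 - 7*τ/8 + 11/3)^3: discriminant -2669/192, complex-conjugate roots (7/16) + ((1/48)*sqrt(8007))*i and (7/16) - ((1/48)*sqrt(8007))*i; poles of order 3, moduli (1/3)*sqrt(33) and (1/3)*sqrt(33).
The radius of convergence is the smallest modulus among the singular points: 1.


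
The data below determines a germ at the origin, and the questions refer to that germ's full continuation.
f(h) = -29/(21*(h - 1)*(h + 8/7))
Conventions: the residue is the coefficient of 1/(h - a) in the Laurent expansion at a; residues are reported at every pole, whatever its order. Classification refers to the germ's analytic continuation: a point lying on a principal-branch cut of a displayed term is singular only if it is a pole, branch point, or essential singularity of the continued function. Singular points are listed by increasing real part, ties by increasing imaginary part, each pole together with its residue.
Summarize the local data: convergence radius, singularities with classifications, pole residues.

Radius of convergence at 0: 1.
At -8/7: a pole of order 1; residue 29/45.
At 1: a pole of order 1; residue -29/45.

Denominator factor (h - 1): pole of order 1 at 1, modulus 1.
Denominator factor (h + 8/7): pole of order 1 at -8/7, modulus 8/7.
The radius of convergence is the smallest modulus among the singular points: 1.
At the order-1 pole -8/7 set g(h) = (h - (-8/7))*f(h) = -29/(21*(h - 1)).
Simple pole: residue = g(a) at a = -8/7, which is 29/45.
At the order-1 pole 1 set g(h) = (h - (1))*f(h) = -29/(21*(h + 8/7)).
Simple pole: residue = g(a) at a = 1, which is -29/45.
List the singular points by increasing real part (a conjugate pair: the negative imaginary part first).


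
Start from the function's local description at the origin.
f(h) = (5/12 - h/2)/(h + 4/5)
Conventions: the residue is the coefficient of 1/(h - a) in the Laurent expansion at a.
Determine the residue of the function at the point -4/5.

The residue is 49/60.

At the order-1 pole -4/5 set g(h) = (h - (-4/5))*f(h) = 5/12 - h/2.
Simple pole: residue = g(a) at a = -4/5, which is 49/60.


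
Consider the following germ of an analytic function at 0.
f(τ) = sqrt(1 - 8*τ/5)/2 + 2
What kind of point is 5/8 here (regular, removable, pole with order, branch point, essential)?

The point is an algebraic (square-root) branch point.

The term (1/2)*sqrt(1 - τ/(5/8)) has argument 1 - 5/8/(5/8) = 0 at 5/8: a square-root (algebraic, two-sheeted) branch point; the remaining terms are analytic or single-valued there.


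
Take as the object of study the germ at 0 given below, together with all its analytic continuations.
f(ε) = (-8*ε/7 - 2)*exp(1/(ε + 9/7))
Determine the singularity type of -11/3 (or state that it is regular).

The point is a regular point.

There is no denominator, hence no pole anywhere.
The essential point of exp(1/(ε - (-9/7))) is -9/7, not -11/3.
So the germ continues analytically to -11/3.


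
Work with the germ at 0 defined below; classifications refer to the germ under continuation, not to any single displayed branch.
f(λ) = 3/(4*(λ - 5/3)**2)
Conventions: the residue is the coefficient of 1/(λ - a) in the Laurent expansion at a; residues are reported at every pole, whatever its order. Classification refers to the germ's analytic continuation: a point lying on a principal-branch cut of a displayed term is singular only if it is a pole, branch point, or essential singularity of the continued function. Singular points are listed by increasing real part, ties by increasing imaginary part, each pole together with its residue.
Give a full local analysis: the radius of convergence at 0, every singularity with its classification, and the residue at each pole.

Denominator factor (λ - 5/3)^2: pole of order 2 at 5/3, modulus 5/3.
The radius of convergence is the smallest modulus among the singular points: 5/3.
At the order-2 pole 5/3 set g(λ) = (λ - (5/3))^2*f(λ) = 3/4.
Order-2 pole: residue = g'(a); g'(5/3) = 0, so the residue is 0.

Radius of convergence at 0: 5/3.
At 5/3: a pole of order 2; residue 0.


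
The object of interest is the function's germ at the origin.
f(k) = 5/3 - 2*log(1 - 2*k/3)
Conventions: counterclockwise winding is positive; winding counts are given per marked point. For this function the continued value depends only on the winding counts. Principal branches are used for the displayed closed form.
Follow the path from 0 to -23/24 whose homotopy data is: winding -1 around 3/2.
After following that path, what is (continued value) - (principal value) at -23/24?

Continued minus principal equals (4)*pi*i.

The rational part is single-valued and drops out of the difference; each branch term changes only by its own monodromy.
(-2)*log(1 - k/(3/2)): each positive loop around 3/2 adds 2*pi*i to the log, so winding -1 contributes (-2)*(-1)*2*pi*i = (4)*pi*i.
Summing the contributions at k = -23/24 gives (4)*pi*i.


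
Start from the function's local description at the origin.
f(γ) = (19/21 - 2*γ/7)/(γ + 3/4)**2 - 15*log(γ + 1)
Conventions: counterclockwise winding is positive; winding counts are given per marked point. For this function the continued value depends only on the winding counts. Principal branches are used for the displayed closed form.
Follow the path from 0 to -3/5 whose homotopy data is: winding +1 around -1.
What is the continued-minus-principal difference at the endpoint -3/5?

The rational part is single-valued and drops out of the difference; each branch term changes only by its own monodromy.
(-15)*log(1 - γ/(-1)): each positive loop around -1 adds 2*pi*i to the log, so winding +1 contributes (-15)*(1)*2*pi*i = -(30)*pi*i.
Summing the contributions at γ = -3/5 gives -(30)*pi*i.

Continued minus principal equals -(30)*pi*i.


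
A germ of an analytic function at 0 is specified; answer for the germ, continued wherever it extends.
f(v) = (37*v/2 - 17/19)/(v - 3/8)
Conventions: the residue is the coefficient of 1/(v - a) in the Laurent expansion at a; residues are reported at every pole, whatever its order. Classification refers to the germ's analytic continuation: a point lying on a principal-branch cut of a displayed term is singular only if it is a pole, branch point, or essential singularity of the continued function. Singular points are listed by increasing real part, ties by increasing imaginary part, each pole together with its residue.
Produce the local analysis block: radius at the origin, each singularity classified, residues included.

Denominator factor (v - 3/8): pole of order 1 at 3/8, modulus 3/8.
The radius of convergence is the smallest modulus among the singular points: 3/8.
At the order-1 pole 3/8 set g(v) = (v - (3/8))*f(v) = 37*v/2 - 17/19.
Simple pole: residue = g(a) at a = 3/8, which is 1837/304.

Radius of convergence at 0: 3/8.
At 3/8: a pole of order 1; residue 1837/304.


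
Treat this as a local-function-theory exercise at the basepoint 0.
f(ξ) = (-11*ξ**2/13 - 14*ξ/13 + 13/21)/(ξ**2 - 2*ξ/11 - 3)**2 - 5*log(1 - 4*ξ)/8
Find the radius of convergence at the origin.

Denominator factor (ξ**2 - 2*ξ/11 - 3)^2: discriminant 1456/121, real irrational roots 1/11 + (2/11)*sqrt(91) and 1/11 - (2/11)*sqrt(91); poles of order 2, moduli 1/11 + (2/11)*sqrt(91) and -1/11 + (2/11)*sqrt(91).
Branch term (-5/8)*log(1 - ξ/(1/4)): its argument vanishes at ξ = 1/4, a logarithmic branch point, modulus 1/4.
The radius of convergence is the smallest modulus among the singular points: 1/4.

The radius of convergence is 1/4.


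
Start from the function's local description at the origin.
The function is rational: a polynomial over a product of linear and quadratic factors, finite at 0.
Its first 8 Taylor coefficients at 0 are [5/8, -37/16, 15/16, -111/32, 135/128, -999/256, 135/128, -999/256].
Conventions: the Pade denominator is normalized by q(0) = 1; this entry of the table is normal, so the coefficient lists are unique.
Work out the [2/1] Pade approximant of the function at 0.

The Pade approximant has numerator coefficients [5/8, 0, -1219/160]; denominator coefficients [1, 37/10].

Taylor coefficients needed (read off): a_0 = 5/8, a_1 = -37/16, a_2 = 15/16, a_3 = -111/32.
Write the denominator as Q(χ) = 1 + q1*χ. Requiring Q*f - P = O(χ^4) with deg P <= 2 kills the coefficients of χ^3..χ^3 in Q*f:
  χ^3: a_3 + q1*a_2 = 0, i.e. -111/32 + (15/16)*q1 = 0.
Solving this linear system: q1 = 37/10.
The numerator is Q*f truncated at degree 2: P0 = a_0 = 5/8; P1 = a_1 + q1*a_0 = 0; P2 = a_2 + q1*a_1 = -1219/160.


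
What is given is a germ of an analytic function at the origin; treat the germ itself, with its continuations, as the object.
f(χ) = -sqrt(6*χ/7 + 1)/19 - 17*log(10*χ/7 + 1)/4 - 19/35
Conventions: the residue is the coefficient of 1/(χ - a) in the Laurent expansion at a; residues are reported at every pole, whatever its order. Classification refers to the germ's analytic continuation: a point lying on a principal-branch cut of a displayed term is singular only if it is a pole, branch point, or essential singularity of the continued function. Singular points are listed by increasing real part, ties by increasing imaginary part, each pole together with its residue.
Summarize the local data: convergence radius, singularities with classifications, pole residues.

Branch term (-1/19)*sqrt(1 - χ/(-7/6)): its argument vanishes at χ = -7/6, a square-root branch point, modulus 7/6.
Branch term (-17/4)*log(1 - χ/(-7/10)): its argument vanishes at χ = -7/10, a logarithmic branch point, modulus 7/10.
The radius of convergence is the smallest modulus among the singular points: 7/10.
List the singular points by increasing real part (a conjugate pair: the negative imaginary part first).

Radius of convergence at 0: 7/10.
At -7/6: an algebraic (square-root) branch point.
At -7/10: a logarithmic branch point.


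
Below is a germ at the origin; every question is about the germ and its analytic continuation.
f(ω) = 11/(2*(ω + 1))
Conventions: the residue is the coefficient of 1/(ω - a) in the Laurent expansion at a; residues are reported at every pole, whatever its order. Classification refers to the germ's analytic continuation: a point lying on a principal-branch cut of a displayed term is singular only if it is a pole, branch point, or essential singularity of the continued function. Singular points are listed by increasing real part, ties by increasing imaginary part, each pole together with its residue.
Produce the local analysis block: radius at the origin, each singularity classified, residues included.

Radius of convergence at 0: 1.
At -1: a pole of order 1; residue 11/2.

Denominator factor (ω + 1): pole of order 1 at -1, modulus 1.
The radius of convergence is the smallest modulus among the singular points: 1.
At the order-1 pole -1 set g(ω) = (ω - (-1))*f(ω) = 11/2.
Simple pole: residue = g(a) at a = -1, which is 11/2.


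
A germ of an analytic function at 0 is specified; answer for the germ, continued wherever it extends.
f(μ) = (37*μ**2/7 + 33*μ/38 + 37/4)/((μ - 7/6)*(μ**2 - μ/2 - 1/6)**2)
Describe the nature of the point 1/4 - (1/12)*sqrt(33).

The denominator factor μ**2 - μ/2 - 1/6 vanishes at 1/4 - (1/12)*sqrt(33) and appears to the power 2; the numerator there equals 1255/114 - (467/1596)*sqrt(33), nonzero, and no other factor vanishes.
Hence a pole whose order is the multiplicity, 2.

The point is a pole of order 2.


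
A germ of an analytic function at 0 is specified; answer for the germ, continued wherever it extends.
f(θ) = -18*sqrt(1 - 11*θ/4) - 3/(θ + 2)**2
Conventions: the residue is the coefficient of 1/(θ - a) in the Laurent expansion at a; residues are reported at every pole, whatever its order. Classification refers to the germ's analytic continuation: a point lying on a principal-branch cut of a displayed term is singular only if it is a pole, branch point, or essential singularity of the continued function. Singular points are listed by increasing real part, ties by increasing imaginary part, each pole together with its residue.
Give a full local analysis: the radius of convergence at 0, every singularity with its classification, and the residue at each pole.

Denominator factor (θ + 2)^2: pole of order 2 at -2, modulus 2.
Branch term (-18)*sqrt(1 - θ/(4/11)): its argument vanishes at θ = 4/11, a square-root branch point, modulus 4/11.
The radius of convergence is the smallest modulus among the singular points: 4/11.
The branch term is analytic at -2 and contributes nothing to the residue; only the rational part matters.
At the order-2 pole -2 set g(θ) = (θ - (-2))^2*(rational part) = -3.
Order-2 pole: residue = g'(a); g'(-2) = 0, so the residue is 0.
List the singular points by increasing real part (a conjugate pair: the negative imaginary part first).

Radius of convergence at 0: 4/11.
At -2: a pole of order 2; residue 0.
At 4/11: an algebraic (square-root) branch point.


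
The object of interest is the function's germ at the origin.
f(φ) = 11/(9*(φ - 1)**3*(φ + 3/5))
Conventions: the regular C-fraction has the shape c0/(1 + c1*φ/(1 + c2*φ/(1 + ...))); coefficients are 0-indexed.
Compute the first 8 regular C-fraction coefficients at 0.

The regular C-fraction coefficients are [-55/27, -4/3, -3/2, 7/2, -19/21, -227/399, 875/8626, -285/454].

Taylor coefficients (expand at 0): a_0 = -55/27, a_1 = -220/81, a_2 = -1870/243, a_3 = -5500/729, a_4 = -39325/2187, a_5 = -84040/6561, a_6 = -702460/19683, a_7 = -817960/59049.
c0 = a_0 = -55/27. Peel one level at a time: if S = 1 + c*φ/S' with S'(0) = 1, then c is the φ-coefficient of S and S' = c*φ/(S - 1).
S_1 = c0/f = 1 + (-4/3)*φ + (-2)*φ^2 + ...; c1 = -4/3.
S_2 = c1*φ/(S_1 - 1) = 1 + (-3/2)*φ + (21/4)*φ^2 + ...; c2 = -3/2.
S_3 = c2*φ/(S_2 - 1) = 1 + (7/2)*φ + (19/6)*φ^2 + ...; c3 = 7/2.
S_4 = c3*φ/(S_3 - 1) = 1 + (-19/21)*φ + (-227/441)*φ^2 + ...; c4 = -19/21.
S_5 = c4*φ/(S_4 - 1) = 1 + (-227/399)*φ + (125/2166)*φ^2 + ...; c5 = -227/399.
S_6 = c5*φ/(S_5 - 1) = 1 + (875/8626)*φ + (13125/206116)*φ^2 + ...; c6 = 875/8626.
S_7 = c6*φ/(S_6 - 1) = 1 + (-285/454)*φ + ...; c7 = -285/454.


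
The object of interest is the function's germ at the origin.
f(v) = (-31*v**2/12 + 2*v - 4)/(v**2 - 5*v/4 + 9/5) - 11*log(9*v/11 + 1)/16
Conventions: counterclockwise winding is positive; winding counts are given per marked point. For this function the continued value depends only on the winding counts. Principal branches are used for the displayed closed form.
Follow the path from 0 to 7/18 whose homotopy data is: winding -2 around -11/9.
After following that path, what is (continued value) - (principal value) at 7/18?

Continued minus principal equals (11/4)*pi*i.

The rational part is single-valued and drops out of the difference; each branch term changes only by its own monodromy.
(-11/16)*log(1 - v/(-11/9)): each positive loop around -11/9 adds 2*pi*i to the log, so winding -2 contributes (-11/16)*(-2)*2*pi*i = (11/4)*pi*i.
Summing the contributions at v = 7/18 gives (11/4)*pi*i.


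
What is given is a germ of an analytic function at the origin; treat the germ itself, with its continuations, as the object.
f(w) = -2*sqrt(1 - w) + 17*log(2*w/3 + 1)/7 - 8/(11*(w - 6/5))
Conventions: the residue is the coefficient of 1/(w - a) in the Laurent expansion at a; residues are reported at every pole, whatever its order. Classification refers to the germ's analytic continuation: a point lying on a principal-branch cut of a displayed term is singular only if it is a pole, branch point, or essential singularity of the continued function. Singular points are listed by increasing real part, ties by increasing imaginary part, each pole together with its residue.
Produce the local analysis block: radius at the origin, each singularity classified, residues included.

Denominator factor (w - 6/5): pole of order 1 at 6/5, modulus 6/5.
Branch term (17/7)*log(1 - w/(-3/2)): its argument vanishes at w = -3/2, a logarithmic branch point, modulus 3/2.
Branch term (-2)*sqrt(1 - w/(1)): its argument vanishes at w = 1, a square-root branch point, modulus 1.
The radius of convergence is the smallest modulus among the singular points: 1.
The branch terms are analytic at 6/5 and contribute nothing to the residue; only the rational part matters.
At the order-1 pole 6/5 set g(w) = (w - (6/5))*(rational part) = -8/11.
Simple pole: residue = g(a) at a = 6/5, which is -8/11.
List the singular points by increasing real part (a conjugate pair: the negative imaginary part first).

Radius of convergence at 0: 1.
At -3/2: a logarithmic branch point.
At 1: an algebraic (square-root) branch point.
At 6/5: a pole of order 1; residue -8/11.
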